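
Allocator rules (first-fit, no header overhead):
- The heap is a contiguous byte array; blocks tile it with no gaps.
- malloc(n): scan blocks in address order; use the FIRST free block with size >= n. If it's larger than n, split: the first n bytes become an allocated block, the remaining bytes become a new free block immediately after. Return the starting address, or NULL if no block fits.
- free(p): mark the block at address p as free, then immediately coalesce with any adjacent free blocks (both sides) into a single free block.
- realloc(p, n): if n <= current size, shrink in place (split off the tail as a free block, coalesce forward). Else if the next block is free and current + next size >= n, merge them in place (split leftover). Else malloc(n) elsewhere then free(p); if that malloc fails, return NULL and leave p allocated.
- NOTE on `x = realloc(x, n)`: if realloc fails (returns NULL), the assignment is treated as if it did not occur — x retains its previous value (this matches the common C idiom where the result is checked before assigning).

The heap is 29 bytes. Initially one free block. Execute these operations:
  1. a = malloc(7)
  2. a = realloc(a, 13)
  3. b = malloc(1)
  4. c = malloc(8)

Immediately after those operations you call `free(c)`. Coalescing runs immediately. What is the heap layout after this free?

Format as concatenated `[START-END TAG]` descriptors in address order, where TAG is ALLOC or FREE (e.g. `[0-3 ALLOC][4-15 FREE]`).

Op 1: a = malloc(7) -> a = 0; heap: [0-6 ALLOC][7-28 FREE]
Op 2: a = realloc(a, 13) -> a = 0; heap: [0-12 ALLOC][13-28 FREE]
Op 3: b = malloc(1) -> b = 13; heap: [0-12 ALLOC][13-13 ALLOC][14-28 FREE]
Op 4: c = malloc(8) -> c = 14; heap: [0-12 ALLOC][13-13 ALLOC][14-21 ALLOC][22-28 FREE]
free(c): c = 14 -> block [14-21 ALLOC]; mark free, coalesce with adjacent free neighbors -> [0-12 ALLOC][13-13 ALLOC][14-28 FREE]

Answer: [0-12 ALLOC][13-13 ALLOC][14-28 FREE]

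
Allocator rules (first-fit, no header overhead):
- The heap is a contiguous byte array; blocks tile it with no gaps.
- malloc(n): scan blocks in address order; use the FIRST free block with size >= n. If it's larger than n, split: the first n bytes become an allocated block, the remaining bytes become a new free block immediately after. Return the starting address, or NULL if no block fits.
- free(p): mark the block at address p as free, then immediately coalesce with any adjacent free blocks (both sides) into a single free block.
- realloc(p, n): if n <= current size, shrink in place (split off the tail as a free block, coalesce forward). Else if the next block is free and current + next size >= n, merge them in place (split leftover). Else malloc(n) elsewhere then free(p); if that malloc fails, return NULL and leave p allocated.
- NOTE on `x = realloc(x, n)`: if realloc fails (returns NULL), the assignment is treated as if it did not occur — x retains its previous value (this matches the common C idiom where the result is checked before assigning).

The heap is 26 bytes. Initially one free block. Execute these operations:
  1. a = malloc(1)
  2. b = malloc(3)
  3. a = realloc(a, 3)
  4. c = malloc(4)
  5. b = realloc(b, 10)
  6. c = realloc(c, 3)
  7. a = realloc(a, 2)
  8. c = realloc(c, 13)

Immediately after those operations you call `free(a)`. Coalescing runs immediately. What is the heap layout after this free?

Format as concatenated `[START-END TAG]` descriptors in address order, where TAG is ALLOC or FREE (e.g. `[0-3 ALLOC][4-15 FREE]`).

Answer: [0-6 FREE][7-9 ALLOC][10-10 FREE][11-20 ALLOC][21-25 FREE]

Derivation:
Op 1: a = malloc(1) -> a = 0; heap: [0-0 ALLOC][1-25 FREE]
Op 2: b = malloc(3) -> b = 1; heap: [0-0 ALLOC][1-3 ALLOC][4-25 FREE]
Op 3: a = realloc(a, 3) -> a = 4; heap: [0-0 FREE][1-3 ALLOC][4-6 ALLOC][7-25 FREE]
Op 4: c = malloc(4) -> c = 7; heap: [0-0 FREE][1-3 ALLOC][4-6 ALLOC][7-10 ALLOC][11-25 FREE]
Op 5: b = realloc(b, 10) -> b = 11; heap: [0-3 FREE][4-6 ALLOC][7-10 ALLOC][11-20 ALLOC][21-25 FREE]
Op 6: c = realloc(c, 3) -> c = 7; heap: [0-3 FREE][4-6 ALLOC][7-9 ALLOC][10-10 FREE][11-20 ALLOC][21-25 FREE]
Op 7: a = realloc(a, 2) -> a = 4; heap: [0-3 FREE][4-5 ALLOC][6-6 FREE][7-9 ALLOC][10-10 FREE][11-20 ALLOC][21-25 FREE]
Op 8: c = realloc(c, 13) -> NULL (c unchanged); heap: [0-3 FREE][4-5 ALLOC][6-6 FREE][7-9 ALLOC][10-10 FREE][11-20 ALLOC][21-25 FREE]
free(a): a = 4 -> block [4-5 ALLOC]; mark free, coalesce with adjacent free neighbors -> [0-6 FREE][7-9 ALLOC][10-10 FREE][11-20 ALLOC][21-25 FREE]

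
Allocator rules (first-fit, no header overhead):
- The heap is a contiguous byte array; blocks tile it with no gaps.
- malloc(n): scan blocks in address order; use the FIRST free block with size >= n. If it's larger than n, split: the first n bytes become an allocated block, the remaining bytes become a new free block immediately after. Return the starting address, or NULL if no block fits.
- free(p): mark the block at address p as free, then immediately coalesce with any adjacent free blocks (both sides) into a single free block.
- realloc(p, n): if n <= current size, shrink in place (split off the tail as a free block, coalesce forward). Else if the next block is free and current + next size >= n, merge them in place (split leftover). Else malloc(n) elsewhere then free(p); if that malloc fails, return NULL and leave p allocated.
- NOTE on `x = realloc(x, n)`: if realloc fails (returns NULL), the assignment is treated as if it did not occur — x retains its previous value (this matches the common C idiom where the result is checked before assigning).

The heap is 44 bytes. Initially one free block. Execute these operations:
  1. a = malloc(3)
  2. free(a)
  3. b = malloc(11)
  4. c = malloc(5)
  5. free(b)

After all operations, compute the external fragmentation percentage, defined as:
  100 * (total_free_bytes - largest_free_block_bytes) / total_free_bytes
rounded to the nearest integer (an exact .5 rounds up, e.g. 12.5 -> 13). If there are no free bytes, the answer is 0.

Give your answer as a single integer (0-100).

Answer: 28

Derivation:
Op 1: a = malloc(3) -> a = 0; heap: [0-2 ALLOC][3-43 FREE]
Op 2: free(a) -> (freed a); heap: [0-43 FREE]
Op 3: b = malloc(11) -> b = 0; heap: [0-10 ALLOC][11-43 FREE]
Op 4: c = malloc(5) -> c = 11; heap: [0-10 ALLOC][11-15 ALLOC][16-43 FREE]
Op 5: free(b) -> (freed b); heap: [0-10 FREE][11-15 ALLOC][16-43 FREE]
Free blocks: [11 28] total_free=39 largest=28 -> 100*(39-28)/39 = 1100/39 ≈ 28.205 -> rounds to 28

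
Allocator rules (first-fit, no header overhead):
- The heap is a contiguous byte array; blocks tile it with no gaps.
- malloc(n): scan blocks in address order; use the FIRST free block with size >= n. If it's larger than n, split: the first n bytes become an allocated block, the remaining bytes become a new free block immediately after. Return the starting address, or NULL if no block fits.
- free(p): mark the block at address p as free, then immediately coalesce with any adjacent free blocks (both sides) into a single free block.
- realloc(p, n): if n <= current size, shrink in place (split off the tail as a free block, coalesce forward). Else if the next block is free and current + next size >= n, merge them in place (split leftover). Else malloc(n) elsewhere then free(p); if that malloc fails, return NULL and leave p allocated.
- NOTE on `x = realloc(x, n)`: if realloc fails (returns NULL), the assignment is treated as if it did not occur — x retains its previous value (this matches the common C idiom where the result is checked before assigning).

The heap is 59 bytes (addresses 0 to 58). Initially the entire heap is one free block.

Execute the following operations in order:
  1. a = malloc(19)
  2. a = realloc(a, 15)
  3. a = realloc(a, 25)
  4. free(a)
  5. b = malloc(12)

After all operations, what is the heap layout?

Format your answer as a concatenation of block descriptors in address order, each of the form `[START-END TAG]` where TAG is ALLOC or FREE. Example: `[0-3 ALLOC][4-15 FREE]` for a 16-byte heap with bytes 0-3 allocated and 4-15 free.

Answer: [0-11 ALLOC][12-58 FREE]

Derivation:
Op 1: a = malloc(19) -> a = 0; heap: [0-18 ALLOC][19-58 FREE]
Op 2: a = realloc(a, 15) -> a = 0; heap: [0-14 ALLOC][15-58 FREE]
Op 3: a = realloc(a, 25) -> a = 0; heap: [0-24 ALLOC][25-58 FREE]
Op 4: free(a) -> (freed a); heap: [0-58 FREE]
Op 5: b = malloc(12) -> b = 0; heap: [0-11 ALLOC][12-58 FREE]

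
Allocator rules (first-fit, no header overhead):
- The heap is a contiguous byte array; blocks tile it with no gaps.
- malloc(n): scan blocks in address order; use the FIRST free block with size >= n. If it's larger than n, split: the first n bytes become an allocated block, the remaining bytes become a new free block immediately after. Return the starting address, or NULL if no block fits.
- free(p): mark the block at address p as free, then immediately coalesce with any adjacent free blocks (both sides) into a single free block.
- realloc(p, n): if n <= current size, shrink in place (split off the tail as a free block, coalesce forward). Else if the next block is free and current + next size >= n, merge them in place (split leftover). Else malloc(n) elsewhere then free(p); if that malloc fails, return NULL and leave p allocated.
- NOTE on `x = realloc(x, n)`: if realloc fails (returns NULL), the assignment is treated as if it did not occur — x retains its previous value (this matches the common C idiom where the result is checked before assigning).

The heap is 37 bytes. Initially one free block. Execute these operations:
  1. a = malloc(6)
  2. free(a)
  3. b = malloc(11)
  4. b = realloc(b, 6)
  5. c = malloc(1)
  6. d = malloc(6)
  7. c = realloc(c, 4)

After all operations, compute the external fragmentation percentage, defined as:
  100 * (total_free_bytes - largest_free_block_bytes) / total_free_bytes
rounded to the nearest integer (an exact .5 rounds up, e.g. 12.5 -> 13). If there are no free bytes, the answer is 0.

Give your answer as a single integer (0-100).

Op 1: a = malloc(6) -> a = 0; heap: [0-5 ALLOC][6-36 FREE]
Op 2: free(a) -> (freed a); heap: [0-36 FREE]
Op 3: b = malloc(11) -> b = 0; heap: [0-10 ALLOC][11-36 FREE]
Op 4: b = realloc(b, 6) -> b = 0; heap: [0-5 ALLOC][6-36 FREE]
Op 5: c = malloc(1) -> c = 6; heap: [0-5 ALLOC][6-6 ALLOC][7-36 FREE]
Op 6: d = malloc(6) -> d = 7; heap: [0-5 ALLOC][6-6 ALLOC][7-12 ALLOC][13-36 FREE]
Op 7: c = realloc(c, 4) -> c = 13; heap: [0-5 ALLOC][6-6 FREE][7-12 ALLOC][13-16 ALLOC][17-36 FREE]
Free blocks: [1 20] total_free=21 largest=20 -> 100*(21-20)/21 = 100/21 ≈ 4.762 -> rounds to 5

Answer: 5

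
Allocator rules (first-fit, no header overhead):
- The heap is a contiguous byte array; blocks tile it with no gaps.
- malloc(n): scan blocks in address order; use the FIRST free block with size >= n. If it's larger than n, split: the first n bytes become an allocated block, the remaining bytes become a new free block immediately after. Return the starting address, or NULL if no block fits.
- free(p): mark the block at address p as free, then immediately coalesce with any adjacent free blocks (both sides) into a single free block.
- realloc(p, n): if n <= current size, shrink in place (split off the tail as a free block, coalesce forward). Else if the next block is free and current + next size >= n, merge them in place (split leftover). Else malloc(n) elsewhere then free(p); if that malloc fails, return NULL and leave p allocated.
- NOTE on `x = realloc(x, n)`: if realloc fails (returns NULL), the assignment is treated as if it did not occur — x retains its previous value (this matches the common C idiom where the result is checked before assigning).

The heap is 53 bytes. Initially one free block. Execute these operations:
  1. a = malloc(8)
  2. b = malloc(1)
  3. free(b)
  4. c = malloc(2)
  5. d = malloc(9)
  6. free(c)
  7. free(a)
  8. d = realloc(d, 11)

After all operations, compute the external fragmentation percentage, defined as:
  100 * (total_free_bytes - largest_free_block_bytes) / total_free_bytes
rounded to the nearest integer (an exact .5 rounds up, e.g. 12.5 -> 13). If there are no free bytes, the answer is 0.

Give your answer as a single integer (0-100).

Answer: 24

Derivation:
Op 1: a = malloc(8) -> a = 0; heap: [0-7 ALLOC][8-52 FREE]
Op 2: b = malloc(1) -> b = 8; heap: [0-7 ALLOC][8-8 ALLOC][9-52 FREE]
Op 3: free(b) -> (freed b); heap: [0-7 ALLOC][8-52 FREE]
Op 4: c = malloc(2) -> c = 8; heap: [0-7 ALLOC][8-9 ALLOC][10-52 FREE]
Op 5: d = malloc(9) -> d = 10; heap: [0-7 ALLOC][8-9 ALLOC][10-18 ALLOC][19-52 FREE]
Op 6: free(c) -> (freed c); heap: [0-7 ALLOC][8-9 FREE][10-18 ALLOC][19-52 FREE]
Op 7: free(a) -> (freed a); heap: [0-9 FREE][10-18 ALLOC][19-52 FREE]
Op 8: d = realloc(d, 11) -> d = 10; heap: [0-9 FREE][10-20 ALLOC][21-52 FREE]
Free blocks: [10 32] total_free=42 largest=32 -> 100*(42-32)/42 = 1000/42 ≈ 23.810 -> rounds to 24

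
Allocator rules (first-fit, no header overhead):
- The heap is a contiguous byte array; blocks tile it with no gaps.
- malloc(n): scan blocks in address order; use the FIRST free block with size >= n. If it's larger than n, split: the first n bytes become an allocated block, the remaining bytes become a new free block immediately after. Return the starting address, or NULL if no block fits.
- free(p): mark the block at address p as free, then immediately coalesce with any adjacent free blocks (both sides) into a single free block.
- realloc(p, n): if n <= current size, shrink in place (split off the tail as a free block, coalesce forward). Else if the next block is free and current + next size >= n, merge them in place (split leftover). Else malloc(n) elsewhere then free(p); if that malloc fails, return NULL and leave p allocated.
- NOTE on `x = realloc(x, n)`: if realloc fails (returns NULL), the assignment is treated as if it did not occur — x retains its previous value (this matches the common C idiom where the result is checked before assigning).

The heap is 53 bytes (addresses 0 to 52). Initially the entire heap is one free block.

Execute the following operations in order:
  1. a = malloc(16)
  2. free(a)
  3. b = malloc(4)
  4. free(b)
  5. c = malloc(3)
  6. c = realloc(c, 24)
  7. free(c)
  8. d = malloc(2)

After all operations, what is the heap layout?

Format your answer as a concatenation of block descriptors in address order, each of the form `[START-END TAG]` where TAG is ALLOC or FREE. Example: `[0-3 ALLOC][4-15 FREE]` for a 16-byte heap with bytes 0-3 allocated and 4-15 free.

Answer: [0-1 ALLOC][2-52 FREE]

Derivation:
Op 1: a = malloc(16) -> a = 0; heap: [0-15 ALLOC][16-52 FREE]
Op 2: free(a) -> (freed a); heap: [0-52 FREE]
Op 3: b = malloc(4) -> b = 0; heap: [0-3 ALLOC][4-52 FREE]
Op 4: free(b) -> (freed b); heap: [0-52 FREE]
Op 5: c = malloc(3) -> c = 0; heap: [0-2 ALLOC][3-52 FREE]
Op 6: c = realloc(c, 24) -> c = 0; heap: [0-23 ALLOC][24-52 FREE]
Op 7: free(c) -> (freed c); heap: [0-52 FREE]
Op 8: d = malloc(2) -> d = 0; heap: [0-1 ALLOC][2-52 FREE]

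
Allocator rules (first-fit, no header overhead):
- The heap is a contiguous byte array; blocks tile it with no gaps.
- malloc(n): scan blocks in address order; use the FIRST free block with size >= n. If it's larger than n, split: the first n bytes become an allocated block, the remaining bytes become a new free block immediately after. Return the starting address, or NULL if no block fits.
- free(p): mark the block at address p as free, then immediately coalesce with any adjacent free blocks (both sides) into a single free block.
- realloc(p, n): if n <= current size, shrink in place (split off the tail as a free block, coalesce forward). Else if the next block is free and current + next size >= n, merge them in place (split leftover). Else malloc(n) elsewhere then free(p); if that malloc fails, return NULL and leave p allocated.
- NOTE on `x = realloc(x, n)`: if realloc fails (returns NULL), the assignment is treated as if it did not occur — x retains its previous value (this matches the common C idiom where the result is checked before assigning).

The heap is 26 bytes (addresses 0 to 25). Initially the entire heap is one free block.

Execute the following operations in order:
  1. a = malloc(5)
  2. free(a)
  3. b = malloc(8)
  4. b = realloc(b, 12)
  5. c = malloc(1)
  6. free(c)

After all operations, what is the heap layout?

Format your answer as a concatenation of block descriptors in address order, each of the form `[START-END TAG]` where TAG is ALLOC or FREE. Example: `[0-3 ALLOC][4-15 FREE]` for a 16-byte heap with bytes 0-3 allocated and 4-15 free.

Op 1: a = malloc(5) -> a = 0; heap: [0-4 ALLOC][5-25 FREE]
Op 2: free(a) -> (freed a); heap: [0-25 FREE]
Op 3: b = malloc(8) -> b = 0; heap: [0-7 ALLOC][8-25 FREE]
Op 4: b = realloc(b, 12) -> b = 0; heap: [0-11 ALLOC][12-25 FREE]
Op 5: c = malloc(1) -> c = 12; heap: [0-11 ALLOC][12-12 ALLOC][13-25 FREE]
Op 6: free(c) -> (freed c); heap: [0-11 ALLOC][12-25 FREE]

Answer: [0-11 ALLOC][12-25 FREE]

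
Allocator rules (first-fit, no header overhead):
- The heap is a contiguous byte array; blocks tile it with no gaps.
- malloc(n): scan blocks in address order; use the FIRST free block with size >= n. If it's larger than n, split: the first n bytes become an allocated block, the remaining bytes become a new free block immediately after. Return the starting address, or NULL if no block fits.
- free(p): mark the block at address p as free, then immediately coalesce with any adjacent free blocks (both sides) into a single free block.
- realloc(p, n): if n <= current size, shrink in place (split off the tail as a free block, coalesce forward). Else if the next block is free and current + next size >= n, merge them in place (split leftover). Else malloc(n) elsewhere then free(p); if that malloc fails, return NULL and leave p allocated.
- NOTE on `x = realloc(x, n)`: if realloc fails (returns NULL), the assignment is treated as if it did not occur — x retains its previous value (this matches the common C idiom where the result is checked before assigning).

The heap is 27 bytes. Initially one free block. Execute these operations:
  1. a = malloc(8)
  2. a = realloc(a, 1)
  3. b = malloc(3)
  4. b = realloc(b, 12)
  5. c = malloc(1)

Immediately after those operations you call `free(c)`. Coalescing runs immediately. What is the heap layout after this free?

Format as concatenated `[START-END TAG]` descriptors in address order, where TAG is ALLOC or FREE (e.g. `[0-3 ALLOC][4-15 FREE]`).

Op 1: a = malloc(8) -> a = 0; heap: [0-7 ALLOC][8-26 FREE]
Op 2: a = realloc(a, 1) -> a = 0; heap: [0-0 ALLOC][1-26 FREE]
Op 3: b = malloc(3) -> b = 1; heap: [0-0 ALLOC][1-3 ALLOC][4-26 FREE]
Op 4: b = realloc(b, 12) -> b = 1; heap: [0-0 ALLOC][1-12 ALLOC][13-26 FREE]
Op 5: c = malloc(1) -> c = 13; heap: [0-0 ALLOC][1-12 ALLOC][13-13 ALLOC][14-26 FREE]
free(c): c = 13 -> block [13-13 ALLOC]; mark free, coalesce with adjacent free neighbors -> [0-0 ALLOC][1-12 ALLOC][13-26 FREE]

Answer: [0-0 ALLOC][1-12 ALLOC][13-26 FREE]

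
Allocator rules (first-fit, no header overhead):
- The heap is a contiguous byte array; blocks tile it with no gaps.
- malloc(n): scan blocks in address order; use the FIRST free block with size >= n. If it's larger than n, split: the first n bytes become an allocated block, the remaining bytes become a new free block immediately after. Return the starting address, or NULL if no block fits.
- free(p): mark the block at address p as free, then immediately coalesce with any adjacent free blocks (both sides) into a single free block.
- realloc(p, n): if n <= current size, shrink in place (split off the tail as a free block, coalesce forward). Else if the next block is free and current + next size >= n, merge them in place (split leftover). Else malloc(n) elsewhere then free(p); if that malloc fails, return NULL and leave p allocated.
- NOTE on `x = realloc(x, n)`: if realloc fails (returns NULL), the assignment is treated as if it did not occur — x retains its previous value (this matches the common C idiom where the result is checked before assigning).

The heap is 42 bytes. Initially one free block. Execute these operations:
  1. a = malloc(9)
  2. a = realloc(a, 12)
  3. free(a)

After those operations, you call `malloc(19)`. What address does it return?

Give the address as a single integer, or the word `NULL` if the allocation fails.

Answer: 0

Derivation:
Op 1: a = malloc(9) -> a = 0; heap: [0-8 ALLOC][9-41 FREE]
Op 2: a = realloc(a, 12) -> a = 0; heap: [0-11 ALLOC][12-41 FREE]
Op 3: free(a) -> (freed a); heap: [0-41 FREE]
malloc(19): first-fit scan over [0-41 FREE] -> 0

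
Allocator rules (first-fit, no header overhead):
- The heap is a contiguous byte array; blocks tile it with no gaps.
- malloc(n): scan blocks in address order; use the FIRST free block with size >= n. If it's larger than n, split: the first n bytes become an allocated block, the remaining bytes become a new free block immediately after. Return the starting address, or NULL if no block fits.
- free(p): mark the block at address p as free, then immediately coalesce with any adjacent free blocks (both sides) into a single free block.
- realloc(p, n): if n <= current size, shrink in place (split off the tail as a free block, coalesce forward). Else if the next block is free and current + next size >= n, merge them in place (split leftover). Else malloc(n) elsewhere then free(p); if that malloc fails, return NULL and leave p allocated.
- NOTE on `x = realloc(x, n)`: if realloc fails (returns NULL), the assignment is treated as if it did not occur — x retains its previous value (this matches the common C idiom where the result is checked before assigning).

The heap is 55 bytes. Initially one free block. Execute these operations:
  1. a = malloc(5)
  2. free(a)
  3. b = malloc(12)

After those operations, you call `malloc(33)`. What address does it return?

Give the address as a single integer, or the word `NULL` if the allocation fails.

Answer: 12

Derivation:
Op 1: a = malloc(5) -> a = 0; heap: [0-4 ALLOC][5-54 FREE]
Op 2: free(a) -> (freed a); heap: [0-54 FREE]
Op 3: b = malloc(12) -> b = 0; heap: [0-11 ALLOC][12-54 FREE]
malloc(33): first-fit scan over [0-11 ALLOC][12-54 FREE] -> 12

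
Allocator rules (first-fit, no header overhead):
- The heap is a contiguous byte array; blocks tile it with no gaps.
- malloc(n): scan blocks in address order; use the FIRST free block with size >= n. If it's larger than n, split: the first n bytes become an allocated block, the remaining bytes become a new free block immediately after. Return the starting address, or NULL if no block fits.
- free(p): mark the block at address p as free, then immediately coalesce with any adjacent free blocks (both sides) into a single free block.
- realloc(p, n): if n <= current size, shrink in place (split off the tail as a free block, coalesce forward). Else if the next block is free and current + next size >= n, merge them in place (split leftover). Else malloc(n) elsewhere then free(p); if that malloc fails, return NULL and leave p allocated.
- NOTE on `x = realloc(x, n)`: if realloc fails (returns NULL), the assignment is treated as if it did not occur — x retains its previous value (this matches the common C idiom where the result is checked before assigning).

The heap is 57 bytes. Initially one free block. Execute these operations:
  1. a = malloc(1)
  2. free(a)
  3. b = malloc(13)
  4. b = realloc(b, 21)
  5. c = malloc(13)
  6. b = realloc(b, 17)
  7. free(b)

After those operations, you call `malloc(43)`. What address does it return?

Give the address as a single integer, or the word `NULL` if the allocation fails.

Op 1: a = malloc(1) -> a = 0; heap: [0-0 ALLOC][1-56 FREE]
Op 2: free(a) -> (freed a); heap: [0-56 FREE]
Op 3: b = malloc(13) -> b = 0; heap: [0-12 ALLOC][13-56 FREE]
Op 4: b = realloc(b, 21) -> b = 0; heap: [0-20 ALLOC][21-56 FREE]
Op 5: c = malloc(13) -> c = 21; heap: [0-20 ALLOC][21-33 ALLOC][34-56 FREE]
Op 6: b = realloc(b, 17) -> b = 0; heap: [0-16 ALLOC][17-20 FREE][21-33 ALLOC][34-56 FREE]
Op 7: free(b) -> (freed b); heap: [0-20 FREE][21-33 ALLOC][34-56 FREE]
malloc(43): first-fit scan over [0-20 FREE][21-33 ALLOC][34-56 FREE] -> NULL

Answer: NULL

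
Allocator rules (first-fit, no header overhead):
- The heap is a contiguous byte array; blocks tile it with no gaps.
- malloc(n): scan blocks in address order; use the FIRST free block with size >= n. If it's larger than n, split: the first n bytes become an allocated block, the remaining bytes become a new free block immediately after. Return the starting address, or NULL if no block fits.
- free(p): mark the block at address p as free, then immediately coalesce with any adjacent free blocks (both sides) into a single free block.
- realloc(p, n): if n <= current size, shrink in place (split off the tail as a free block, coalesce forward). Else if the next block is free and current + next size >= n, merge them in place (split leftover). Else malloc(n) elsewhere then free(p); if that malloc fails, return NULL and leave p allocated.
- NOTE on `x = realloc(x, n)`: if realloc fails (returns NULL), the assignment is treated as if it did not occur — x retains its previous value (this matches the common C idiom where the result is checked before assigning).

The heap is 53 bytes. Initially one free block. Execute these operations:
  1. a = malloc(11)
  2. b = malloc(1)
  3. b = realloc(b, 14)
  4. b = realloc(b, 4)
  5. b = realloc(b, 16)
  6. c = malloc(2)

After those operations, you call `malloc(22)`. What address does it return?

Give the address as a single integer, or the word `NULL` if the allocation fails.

Op 1: a = malloc(11) -> a = 0; heap: [0-10 ALLOC][11-52 FREE]
Op 2: b = malloc(1) -> b = 11; heap: [0-10 ALLOC][11-11 ALLOC][12-52 FREE]
Op 3: b = realloc(b, 14) -> b = 11; heap: [0-10 ALLOC][11-24 ALLOC][25-52 FREE]
Op 4: b = realloc(b, 4) -> b = 11; heap: [0-10 ALLOC][11-14 ALLOC][15-52 FREE]
Op 5: b = realloc(b, 16) -> b = 11; heap: [0-10 ALLOC][11-26 ALLOC][27-52 FREE]
Op 6: c = malloc(2) -> c = 27; heap: [0-10 ALLOC][11-26 ALLOC][27-28 ALLOC][29-52 FREE]
malloc(22): first-fit scan over [0-10 ALLOC][11-26 ALLOC][27-28 ALLOC][29-52 FREE] -> 29

Answer: 29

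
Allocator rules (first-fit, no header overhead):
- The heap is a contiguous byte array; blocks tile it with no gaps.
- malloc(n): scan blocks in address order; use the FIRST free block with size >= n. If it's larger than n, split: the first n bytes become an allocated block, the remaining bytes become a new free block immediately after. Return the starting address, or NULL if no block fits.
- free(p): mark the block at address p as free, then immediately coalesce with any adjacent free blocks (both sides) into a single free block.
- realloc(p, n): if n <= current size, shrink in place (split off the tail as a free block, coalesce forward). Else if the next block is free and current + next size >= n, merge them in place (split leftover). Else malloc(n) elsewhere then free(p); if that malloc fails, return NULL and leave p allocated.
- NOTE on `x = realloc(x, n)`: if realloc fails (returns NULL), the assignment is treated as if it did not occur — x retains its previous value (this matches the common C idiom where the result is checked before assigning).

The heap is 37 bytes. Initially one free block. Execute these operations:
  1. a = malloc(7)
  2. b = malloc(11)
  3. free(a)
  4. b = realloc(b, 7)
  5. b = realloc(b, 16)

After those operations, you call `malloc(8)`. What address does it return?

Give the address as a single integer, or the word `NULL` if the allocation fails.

Answer: 23

Derivation:
Op 1: a = malloc(7) -> a = 0; heap: [0-6 ALLOC][7-36 FREE]
Op 2: b = malloc(11) -> b = 7; heap: [0-6 ALLOC][7-17 ALLOC][18-36 FREE]
Op 3: free(a) -> (freed a); heap: [0-6 FREE][7-17 ALLOC][18-36 FREE]
Op 4: b = realloc(b, 7) -> b = 7; heap: [0-6 FREE][7-13 ALLOC][14-36 FREE]
Op 5: b = realloc(b, 16) -> b = 7; heap: [0-6 FREE][7-22 ALLOC][23-36 FREE]
malloc(8): first-fit scan over [0-6 FREE][7-22 ALLOC][23-36 FREE] -> 23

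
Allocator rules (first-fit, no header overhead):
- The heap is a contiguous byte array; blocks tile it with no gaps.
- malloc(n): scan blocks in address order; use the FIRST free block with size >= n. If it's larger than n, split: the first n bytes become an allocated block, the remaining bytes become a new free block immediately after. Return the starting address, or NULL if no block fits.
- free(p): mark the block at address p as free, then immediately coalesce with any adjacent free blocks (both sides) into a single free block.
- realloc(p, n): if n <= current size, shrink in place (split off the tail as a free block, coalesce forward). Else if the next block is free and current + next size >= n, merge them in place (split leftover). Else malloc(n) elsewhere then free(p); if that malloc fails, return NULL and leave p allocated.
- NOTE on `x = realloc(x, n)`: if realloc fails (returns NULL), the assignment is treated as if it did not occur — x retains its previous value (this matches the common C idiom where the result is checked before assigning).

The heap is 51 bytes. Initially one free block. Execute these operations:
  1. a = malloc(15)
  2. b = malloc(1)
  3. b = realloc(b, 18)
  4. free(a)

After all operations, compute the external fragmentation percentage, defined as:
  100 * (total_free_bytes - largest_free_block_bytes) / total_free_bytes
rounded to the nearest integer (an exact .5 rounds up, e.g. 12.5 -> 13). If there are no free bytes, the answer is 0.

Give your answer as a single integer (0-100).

Answer: 45

Derivation:
Op 1: a = malloc(15) -> a = 0; heap: [0-14 ALLOC][15-50 FREE]
Op 2: b = malloc(1) -> b = 15; heap: [0-14 ALLOC][15-15 ALLOC][16-50 FREE]
Op 3: b = realloc(b, 18) -> b = 15; heap: [0-14 ALLOC][15-32 ALLOC][33-50 FREE]
Op 4: free(a) -> (freed a); heap: [0-14 FREE][15-32 ALLOC][33-50 FREE]
Free blocks: [15 18] total_free=33 largest=18 -> 100*(33-18)/33 = 1500/33 ≈ 45.455 -> rounds to 45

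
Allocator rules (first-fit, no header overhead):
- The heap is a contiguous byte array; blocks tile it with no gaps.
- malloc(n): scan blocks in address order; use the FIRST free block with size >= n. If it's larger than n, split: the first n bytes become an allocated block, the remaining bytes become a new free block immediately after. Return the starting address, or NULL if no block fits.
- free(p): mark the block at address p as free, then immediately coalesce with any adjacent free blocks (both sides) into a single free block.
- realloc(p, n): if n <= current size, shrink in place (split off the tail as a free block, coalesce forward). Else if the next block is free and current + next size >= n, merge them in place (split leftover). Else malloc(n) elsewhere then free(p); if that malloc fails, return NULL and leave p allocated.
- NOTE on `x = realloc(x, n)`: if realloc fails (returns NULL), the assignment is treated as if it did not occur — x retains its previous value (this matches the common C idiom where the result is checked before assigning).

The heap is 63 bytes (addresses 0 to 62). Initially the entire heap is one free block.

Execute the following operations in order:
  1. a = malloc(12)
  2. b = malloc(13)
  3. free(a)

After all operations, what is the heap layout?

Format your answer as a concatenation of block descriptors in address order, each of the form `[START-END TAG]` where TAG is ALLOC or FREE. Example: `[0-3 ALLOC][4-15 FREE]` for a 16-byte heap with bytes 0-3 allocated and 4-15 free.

Answer: [0-11 FREE][12-24 ALLOC][25-62 FREE]

Derivation:
Op 1: a = malloc(12) -> a = 0; heap: [0-11 ALLOC][12-62 FREE]
Op 2: b = malloc(13) -> b = 12; heap: [0-11 ALLOC][12-24 ALLOC][25-62 FREE]
Op 3: free(a) -> (freed a); heap: [0-11 FREE][12-24 ALLOC][25-62 FREE]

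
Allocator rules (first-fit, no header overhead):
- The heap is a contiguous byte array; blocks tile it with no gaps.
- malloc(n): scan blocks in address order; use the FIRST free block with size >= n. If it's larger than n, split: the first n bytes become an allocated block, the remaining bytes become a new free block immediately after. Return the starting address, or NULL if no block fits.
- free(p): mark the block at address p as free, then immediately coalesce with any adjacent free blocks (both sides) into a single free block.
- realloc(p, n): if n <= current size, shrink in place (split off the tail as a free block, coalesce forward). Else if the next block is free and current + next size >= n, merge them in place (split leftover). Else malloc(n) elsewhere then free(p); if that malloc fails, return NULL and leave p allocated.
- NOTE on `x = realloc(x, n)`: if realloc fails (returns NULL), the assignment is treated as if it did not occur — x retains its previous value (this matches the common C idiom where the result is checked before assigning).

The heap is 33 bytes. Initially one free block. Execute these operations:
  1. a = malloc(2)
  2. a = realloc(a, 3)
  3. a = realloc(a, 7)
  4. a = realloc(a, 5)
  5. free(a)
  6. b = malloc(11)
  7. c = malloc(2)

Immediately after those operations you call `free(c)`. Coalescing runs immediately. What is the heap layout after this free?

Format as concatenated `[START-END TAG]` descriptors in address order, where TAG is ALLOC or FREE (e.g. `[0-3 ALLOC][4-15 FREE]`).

Op 1: a = malloc(2) -> a = 0; heap: [0-1 ALLOC][2-32 FREE]
Op 2: a = realloc(a, 3) -> a = 0; heap: [0-2 ALLOC][3-32 FREE]
Op 3: a = realloc(a, 7) -> a = 0; heap: [0-6 ALLOC][7-32 FREE]
Op 4: a = realloc(a, 5) -> a = 0; heap: [0-4 ALLOC][5-32 FREE]
Op 5: free(a) -> (freed a); heap: [0-32 FREE]
Op 6: b = malloc(11) -> b = 0; heap: [0-10 ALLOC][11-32 FREE]
Op 7: c = malloc(2) -> c = 11; heap: [0-10 ALLOC][11-12 ALLOC][13-32 FREE]
free(c): c = 11 -> block [11-12 ALLOC]; mark free, coalesce with adjacent free neighbors -> [0-10 ALLOC][11-32 FREE]

Answer: [0-10 ALLOC][11-32 FREE]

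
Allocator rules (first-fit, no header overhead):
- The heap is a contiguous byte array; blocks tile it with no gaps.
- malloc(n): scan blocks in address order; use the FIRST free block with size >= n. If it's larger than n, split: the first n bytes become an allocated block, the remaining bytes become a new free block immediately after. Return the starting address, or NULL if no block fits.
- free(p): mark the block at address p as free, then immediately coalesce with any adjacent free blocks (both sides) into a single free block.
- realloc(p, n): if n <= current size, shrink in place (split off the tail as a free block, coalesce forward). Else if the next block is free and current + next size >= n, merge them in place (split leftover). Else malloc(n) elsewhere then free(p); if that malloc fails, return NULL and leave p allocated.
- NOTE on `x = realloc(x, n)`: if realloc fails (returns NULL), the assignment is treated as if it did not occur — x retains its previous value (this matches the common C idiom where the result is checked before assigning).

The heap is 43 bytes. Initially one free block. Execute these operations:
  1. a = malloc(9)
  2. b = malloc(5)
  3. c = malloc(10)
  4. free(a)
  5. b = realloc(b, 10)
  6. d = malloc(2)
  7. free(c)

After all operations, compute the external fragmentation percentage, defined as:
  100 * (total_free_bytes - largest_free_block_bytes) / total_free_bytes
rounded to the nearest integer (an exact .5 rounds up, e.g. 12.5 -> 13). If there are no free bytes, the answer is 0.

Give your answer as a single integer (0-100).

Answer: 29

Derivation:
Op 1: a = malloc(9) -> a = 0; heap: [0-8 ALLOC][9-42 FREE]
Op 2: b = malloc(5) -> b = 9; heap: [0-8 ALLOC][9-13 ALLOC][14-42 FREE]
Op 3: c = malloc(10) -> c = 14; heap: [0-8 ALLOC][9-13 ALLOC][14-23 ALLOC][24-42 FREE]
Op 4: free(a) -> (freed a); heap: [0-8 FREE][9-13 ALLOC][14-23 ALLOC][24-42 FREE]
Op 5: b = realloc(b, 10) -> b = 24; heap: [0-13 FREE][14-23 ALLOC][24-33 ALLOC][34-42 FREE]
Op 6: d = malloc(2) -> d = 0; heap: [0-1 ALLOC][2-13 FREE][14-23 ALLOC][24-33 ALLOC][34-42 FREE]
Op 7: free(c) -> (freed c); heap: [0-1 ALLOC][2-23 FREE][24-33 ALLOC][34-42 FREE]
Free blocks: [22 9] total_free=31 largest=22 -> 100*(31-22)/31 = 900/31 ≈ 29.032 -> rounds to 29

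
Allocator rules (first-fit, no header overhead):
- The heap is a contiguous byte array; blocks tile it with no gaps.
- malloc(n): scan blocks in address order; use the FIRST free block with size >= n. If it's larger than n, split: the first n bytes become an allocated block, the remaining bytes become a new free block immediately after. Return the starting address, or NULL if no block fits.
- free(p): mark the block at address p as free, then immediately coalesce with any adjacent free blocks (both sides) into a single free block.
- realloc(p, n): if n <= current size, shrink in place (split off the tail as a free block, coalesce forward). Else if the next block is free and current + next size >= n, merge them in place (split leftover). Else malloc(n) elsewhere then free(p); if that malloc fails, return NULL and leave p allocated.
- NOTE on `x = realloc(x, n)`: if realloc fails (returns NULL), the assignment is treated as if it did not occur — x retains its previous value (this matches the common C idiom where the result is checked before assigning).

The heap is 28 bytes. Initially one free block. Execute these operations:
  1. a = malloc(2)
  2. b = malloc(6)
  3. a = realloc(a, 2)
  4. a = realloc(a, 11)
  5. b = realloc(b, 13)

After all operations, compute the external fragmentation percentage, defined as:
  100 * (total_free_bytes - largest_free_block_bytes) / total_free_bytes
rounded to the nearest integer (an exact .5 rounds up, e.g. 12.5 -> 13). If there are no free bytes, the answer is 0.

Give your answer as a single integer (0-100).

Answer: 18

Derivation:
Op 1: a = malloc(2) -> a = 0; heap: [0-1 ALLOC][2-27 FREE]
Op 2: b = malloc(6) -> b = 2; heap: [0-1 ALLOC][2-7 ALLOC][8-27 FREE]
Op 3: a = realloc(a, 2) -> a = 0; heap: [0-1 ALLOC][2-7 ALLOC][8-27 FREE]
Op 4: a = realloc(a, 11) -> a = 8; heap: [0-1 FREE][2-7 ALLOC][8-18 ALLOC][19-27 FREE]
Op 5: b = realloc(b, 13) -> NULL (b unchanged); heap: [0-1 FREE][2-7 ALLOC][8-18 ALLOC][19-27 FREE]
Free blocks: [2 9] total_free=11 largest=9 -> 100*(11-9)/11 = 200/11 ≈ 18.182 -> rounds to 18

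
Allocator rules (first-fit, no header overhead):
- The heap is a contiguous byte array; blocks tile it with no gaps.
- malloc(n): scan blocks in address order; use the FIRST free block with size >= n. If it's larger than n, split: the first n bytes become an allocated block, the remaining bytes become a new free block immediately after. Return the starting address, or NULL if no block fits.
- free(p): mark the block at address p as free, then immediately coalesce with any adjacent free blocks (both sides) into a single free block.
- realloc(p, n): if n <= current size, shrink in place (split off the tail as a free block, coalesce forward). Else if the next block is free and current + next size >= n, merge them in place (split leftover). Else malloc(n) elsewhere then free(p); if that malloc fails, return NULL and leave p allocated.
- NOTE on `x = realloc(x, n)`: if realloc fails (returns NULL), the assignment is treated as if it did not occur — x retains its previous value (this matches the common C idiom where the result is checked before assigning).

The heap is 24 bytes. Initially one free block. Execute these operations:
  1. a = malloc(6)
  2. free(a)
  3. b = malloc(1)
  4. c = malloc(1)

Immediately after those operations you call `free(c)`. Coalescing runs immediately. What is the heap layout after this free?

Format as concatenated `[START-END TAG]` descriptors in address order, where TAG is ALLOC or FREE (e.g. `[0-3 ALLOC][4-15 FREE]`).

Op 1: a = malloc(6) -> a = 0; heap: [0-5 ALLOC][6-23 FREE]
Op 2: free(a) -> (freed a); heap: [0-23 FREE]
Op 3: b = malloc(1) -> b = 0; heap: [0-0 ALLOC][1-23 FREE]
Op 4: c = malloc(1) -> c = 1; heap: [0-0 ALLOC][1-1 ALLOC][2-23 FREE]
free(c): c = 1 -> block [1-1 ALLOC]; mark free, coalesce with adjacent free neighbors -> [0-0 ALLOC][1-23 FREE]

Answer: [0-0 ALLOC][1-23 FREE]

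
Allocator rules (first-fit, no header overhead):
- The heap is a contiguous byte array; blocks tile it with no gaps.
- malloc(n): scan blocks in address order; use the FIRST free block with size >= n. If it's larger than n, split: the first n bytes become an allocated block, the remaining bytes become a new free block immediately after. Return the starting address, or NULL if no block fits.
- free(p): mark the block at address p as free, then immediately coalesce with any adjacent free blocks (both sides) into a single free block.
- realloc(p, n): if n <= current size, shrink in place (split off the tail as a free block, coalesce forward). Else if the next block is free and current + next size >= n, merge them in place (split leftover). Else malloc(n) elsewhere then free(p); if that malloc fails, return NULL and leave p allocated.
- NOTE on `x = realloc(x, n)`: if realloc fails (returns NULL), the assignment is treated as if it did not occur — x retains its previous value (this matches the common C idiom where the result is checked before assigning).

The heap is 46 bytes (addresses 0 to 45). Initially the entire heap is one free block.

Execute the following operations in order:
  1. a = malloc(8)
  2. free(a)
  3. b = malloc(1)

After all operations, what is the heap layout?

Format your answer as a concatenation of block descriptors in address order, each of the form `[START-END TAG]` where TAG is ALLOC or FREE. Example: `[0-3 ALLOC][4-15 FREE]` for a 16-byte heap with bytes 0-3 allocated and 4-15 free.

Answer: [0-0 ALLOC][1-45 FREE]

Derivation:
Op 1: a = malloc(8) -> a = 0; heap: [0-7 ALLOC][8-45 FREE]
Op 2: free(a) -> (freed a); heap: [0-45 FREE]
Op 3: b = malloc(1) -> b = 0; heap: [0-0 ALLOC][1-45 FREE]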